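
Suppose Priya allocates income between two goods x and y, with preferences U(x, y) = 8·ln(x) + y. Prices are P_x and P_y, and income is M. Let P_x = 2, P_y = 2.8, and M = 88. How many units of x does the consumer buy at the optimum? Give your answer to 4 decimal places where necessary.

x* = 11.2

Set MRS = P_x/P_y: (8/x)/1 = P_x/P_y.
So x*(P_x,P_y) = 8·P_y/P_x, independent of income; and y* = (M − 8·P_y)/P_y.
At the given prices: x* = 8·2.8/2 = 11.2.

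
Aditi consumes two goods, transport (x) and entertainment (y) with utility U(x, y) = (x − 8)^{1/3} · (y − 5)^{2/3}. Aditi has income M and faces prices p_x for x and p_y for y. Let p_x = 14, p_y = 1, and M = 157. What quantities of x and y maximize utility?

x* = 8.9524, y* = 31.6667

This is Cobb-Douglas in (x−8, y−5): tangency gives 1/3·p_y·(y−5) = 2/3·p_x·(x−8).
Substituting into the budget: x* = 8 + 1/3·(M − 8·p_x − 5·p_y)/p_x, and y* = 5 + 2/3·(…)/p_y.
Discretionary income = 157 − 8·14 − 5·1 = 40; x* = 8 + 1/3·40/14 = 8.9524; y* = 5 + 2/3·40/1 = 31.6667.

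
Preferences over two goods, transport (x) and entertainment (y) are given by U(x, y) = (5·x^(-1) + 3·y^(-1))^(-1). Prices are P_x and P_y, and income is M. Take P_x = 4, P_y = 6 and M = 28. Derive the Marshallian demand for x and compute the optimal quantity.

MRS = MU_x/MU_y = (5/3)·(y/x)^(2). Set equal to P_x/P_y.
Hence y/x = ((3/5)·P_x/P_y)^(1/(2)), i.e. raised to the 0.5 power.
Substitute y = (y/x)·x into the budget: x* = M/(P_x + P_y·(y/x)).
Numerically y/x = 0.632456, so x* = 28/(4 + 6·0.632456) = 3.5922.

x* = 3.5922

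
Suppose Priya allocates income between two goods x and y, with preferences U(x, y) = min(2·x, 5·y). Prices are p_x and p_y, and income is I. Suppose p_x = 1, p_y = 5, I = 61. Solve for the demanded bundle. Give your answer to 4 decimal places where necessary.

x* = 20.3333, y* = 8.1333

With perfect complements, no substitution: consume in ratio x:y = 5:2.
Budget: p_x·x + p_y·(2/5)·x = I, so (5·p_x + 2·p_y)·x = 5·I.
Demand: x*(p_x,p_y,I) = 5·I/(5·p_x + 2·p_y), y* = 2·I/(5·p_x + 2·p_y).
Here 5·1 + 2·5 = 15, giving x* = 20.3333 and y* = 8.1333.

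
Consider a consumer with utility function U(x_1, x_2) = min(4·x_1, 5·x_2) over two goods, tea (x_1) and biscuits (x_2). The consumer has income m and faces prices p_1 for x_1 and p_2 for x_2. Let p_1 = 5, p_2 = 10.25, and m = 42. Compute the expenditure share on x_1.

share on x_1 = 0.3788

With perfect complements, no substitution: consume in ratio x_1:x_2 = 5:4.
Budget: p_1·x_1 + p_2·(4/5)·x_1 = m, so (5·p_1 + 4·p_2)·x_1 = 5·m.
Demand: x_1*(p_1,p_2,m) = 5·m/(5·p_1 + 4·p_2), x_2* = 4·m/(5·p_1 + 4·p_2).
Here 5·5 + 4·10.25 = 66, giving x_1* = 3.1818 and x_2* = 2.5455.
Expenditure on x_1: 5·3.1818 = 15.9091; share = 0.3788.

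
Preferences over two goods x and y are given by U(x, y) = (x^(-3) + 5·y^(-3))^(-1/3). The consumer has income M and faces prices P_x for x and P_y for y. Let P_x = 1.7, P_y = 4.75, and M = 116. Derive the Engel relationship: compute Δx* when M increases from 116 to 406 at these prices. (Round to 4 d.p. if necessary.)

Δx* = 40.3123

From the CES first-order condition, (1/5)·(y/x)^(4) = P_x/P_y.
Solve for the ratio: y/x = [5·P_x/P_y]^(0.25).
Substitute y = (y/x)·x into the budget: x* = M/(P_x + P_y·(y/x)).
Numerically y/x = 1.156595, so x* = 116/(1.7 + 4.75·1.156595) = 16.1249.
At M' = 406: x* = 56.4373. Change: 56.4373 − 16.1249 = 40.3123.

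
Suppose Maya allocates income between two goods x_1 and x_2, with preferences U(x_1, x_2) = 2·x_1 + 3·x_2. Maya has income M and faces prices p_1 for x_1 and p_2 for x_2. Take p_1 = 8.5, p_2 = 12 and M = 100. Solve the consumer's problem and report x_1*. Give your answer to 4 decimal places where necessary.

x_1* = 0

Perfect substitutes: compare marginal utility per dollar. 2/p_1 vs 3/p_2 → 0.2353 vs 0.25.
x_2 gives more utility per dollar, so spend all income on x_2: x_2* = M/p_2, x_1* = 0.
Numerically: x_1* = 0, x_2* = 8.3333.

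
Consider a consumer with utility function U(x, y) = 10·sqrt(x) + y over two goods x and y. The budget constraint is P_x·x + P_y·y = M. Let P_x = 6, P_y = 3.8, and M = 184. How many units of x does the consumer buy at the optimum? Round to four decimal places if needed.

MU_x = 5/√x, MU_y = 1. Tangency: 5/√x = P_x/P_y.
Thus x* = (5·P_y/P_x)² — independent of M — with the rest of income spent on y.
Plugging in: x* = (5·3.8/6)² = 10.0278.

x* = 10.0278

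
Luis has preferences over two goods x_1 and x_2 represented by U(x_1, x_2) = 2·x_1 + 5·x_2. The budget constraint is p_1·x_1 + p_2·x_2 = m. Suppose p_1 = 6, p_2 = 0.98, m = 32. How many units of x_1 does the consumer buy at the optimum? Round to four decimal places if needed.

x_1* = 0

Linear utility — the consumer picks whichever good has higher MU/price: 2/6 = 0.3333 vs 5/0.98 = 5.102.
x_2 gives more utility per dollar, so spend all income on x_2: x_2* = m/p_2, x_1* = 0.
Numerically: x_1* = 0, x_2* = 32.6531.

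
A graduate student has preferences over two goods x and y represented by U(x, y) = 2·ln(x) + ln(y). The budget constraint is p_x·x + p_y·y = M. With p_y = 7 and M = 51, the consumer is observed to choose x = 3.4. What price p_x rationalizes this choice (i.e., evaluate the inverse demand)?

The MRS is 2·y/x. Set MRS = p_x/p_y.
So 2·p_y·y = p_x·x; combined with the budget, a share 2/3 of income goes to x.
Demand: x*(p_x,p_y,M) = 2/3·M/p_x and y* = 1/3·M/p_y.
Set x* = 3.4 in the demand function and solve for p_x: p_x = 10.

p_x = 10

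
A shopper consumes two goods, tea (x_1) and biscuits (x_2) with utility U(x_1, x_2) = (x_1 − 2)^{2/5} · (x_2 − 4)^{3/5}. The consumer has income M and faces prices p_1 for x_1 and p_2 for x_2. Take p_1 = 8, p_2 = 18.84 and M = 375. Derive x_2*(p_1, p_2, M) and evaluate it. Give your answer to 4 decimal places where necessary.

x_2* = 13.0331

Let x_1' = x_1−2, x_2' = x_2−4. MRS = (2/3)·x_2'/x_1' = p_1/p_2.
After buying the subsistence bundle (2, 4), a share 0.4 of the remaining income goes to x_1: x_1* = 2 + 0.4·(M − 2p_1 − 4p_2)/p_1.
Discretionary income = 375 − 2·8 − 4·18.84 = 283.64; x_2* = 4 + 0.6·283.64/18.84 = 13.0331.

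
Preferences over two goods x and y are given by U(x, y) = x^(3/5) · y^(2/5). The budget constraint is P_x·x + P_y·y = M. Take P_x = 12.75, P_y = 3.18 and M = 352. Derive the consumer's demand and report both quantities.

At P_x=12.75, P_y=3.18, M=352: x* = 0.6·352/12.75 = 16.5647, y* = 44.2767.

x* = 16.5647, y* = 44.2767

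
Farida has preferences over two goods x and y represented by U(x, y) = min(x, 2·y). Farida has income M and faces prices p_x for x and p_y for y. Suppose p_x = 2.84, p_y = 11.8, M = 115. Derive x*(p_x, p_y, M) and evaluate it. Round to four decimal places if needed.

With perfect complements, no substitution: consume in ratio x:y = 2:1.
Budget: p_x·x + p_y·(1/2)·x = M, so (2·p_x + p_y)·x = 2·M.
Demand: x*(p_x,p_y,M) = 2·M/(2·p_x + p_y), y* = M/(2·p_x + p_y).
Here 2·2.84 + 11.8 = 17.48, giving x* = 13.1579.

x* = 13.1579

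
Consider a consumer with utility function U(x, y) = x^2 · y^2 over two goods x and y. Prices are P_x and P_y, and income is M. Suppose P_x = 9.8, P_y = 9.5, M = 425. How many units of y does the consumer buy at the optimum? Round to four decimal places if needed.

MU_x/MU_y = (2·y)/(2·x); tangency sets this equal to P_x/P_y.
Rearranging, P_y·y = P_x·x. Substituting into the budget gives P_x·x·(1 + 1) = M.
Demand: x*(P_x,P_y,M) = 0.5·M/P_x and y* = 0.5·M/P_y.
At P_x=9.8, P_y=9.5, M=425: y* = 0.5·425/9.5 = 22.3684.

y* = 22.3684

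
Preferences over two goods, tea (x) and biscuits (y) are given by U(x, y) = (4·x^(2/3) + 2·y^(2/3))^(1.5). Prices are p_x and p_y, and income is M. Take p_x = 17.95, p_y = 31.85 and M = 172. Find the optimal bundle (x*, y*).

From the CES first-order condition, 2·(y/x)^(1/3) = p_x/p_y.
Solve for the ratio: y/x = [(1/2)·p_x/p_y]^(3).
With the ratio pinned down, the budget gives x* = M/(p_x + p_y·(y/x)) and y* = (y/x)·x*.
Numerically y/x = 0.022376, so x* = 172/(17.95 + 31.85·0.022376) = 9.2163 and y* = 0.022376·9.2163 = 0.2062.

x* = 9.2163, y* = 0.2062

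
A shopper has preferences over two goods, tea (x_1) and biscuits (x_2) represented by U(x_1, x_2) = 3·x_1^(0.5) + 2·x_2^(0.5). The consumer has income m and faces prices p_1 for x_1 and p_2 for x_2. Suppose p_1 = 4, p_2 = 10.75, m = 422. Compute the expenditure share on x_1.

share on x_1 = 0.8581

Numerically x_2/x_1 = 0.061535, so x_1* = 422/(4 + 10.75·0.061535) = 90.5288 and x_2* = 0.061535·90.5288 = 5.5707.
Expenditure on x_1: 4·90.5288 = 362.1153; share = 0.8581.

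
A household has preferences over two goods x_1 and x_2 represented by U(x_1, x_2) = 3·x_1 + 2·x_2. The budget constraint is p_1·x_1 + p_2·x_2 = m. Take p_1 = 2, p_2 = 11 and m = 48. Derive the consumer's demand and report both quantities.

Linear utility — the consumer picks whichever good has higher MU/price: 3/2 = 1.5 vs 2/11 = 0.1818.
x_1 gives more utility per dollar, so spend all income on x_1: x_1* = m/p_1, x_2* = 0.
Numerically: x_1* = 24, x_2* = 0.

x_1* = 24, x_2* = 0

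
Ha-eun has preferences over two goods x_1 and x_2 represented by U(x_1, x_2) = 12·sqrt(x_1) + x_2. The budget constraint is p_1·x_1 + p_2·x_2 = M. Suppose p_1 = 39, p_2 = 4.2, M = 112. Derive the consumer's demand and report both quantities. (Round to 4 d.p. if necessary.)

x_1* = 0.4175, x_2* = 22.7897

Utility is quasi-linear in x_2; the FOC for x_1 is 6/√x_1 = p_1/p_2.
Thus x_1* = (6·p_2/p_1)² — independent of M — with the rest of income spent on x_2.
Plugging in: x_1* = (6·4.2/39)² = 0.4175, x_2* = 22.7897.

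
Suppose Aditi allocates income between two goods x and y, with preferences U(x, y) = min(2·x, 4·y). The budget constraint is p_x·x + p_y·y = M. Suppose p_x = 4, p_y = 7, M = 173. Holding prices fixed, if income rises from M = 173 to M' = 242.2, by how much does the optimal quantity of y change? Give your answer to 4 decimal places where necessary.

Δy* = 4.6133

Demand: x*(p_x,p_y,M) = 4·M/(4·p_x + 2·p_y), y* = 2·M/(4·p_x + 2·p_y).
Here 4·4 + 2·7 = 30, giving y* = 11.5333.
At M' = 242.2: y* = 16.1467. Change: 16.1467 − 11.5333 = 4.6133.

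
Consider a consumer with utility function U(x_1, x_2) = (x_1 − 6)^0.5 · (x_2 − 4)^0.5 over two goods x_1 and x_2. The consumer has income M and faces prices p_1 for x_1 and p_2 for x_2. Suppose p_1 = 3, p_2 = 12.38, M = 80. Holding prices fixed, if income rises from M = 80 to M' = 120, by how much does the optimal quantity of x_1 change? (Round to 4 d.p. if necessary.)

Δx_1* = 6.6667

MRS = (x_2−4)/(x_1−6). Tangency with p_1/p_2 gives x_2−4 = (p_1/p_2)·(x_1−6).
After buying the subsistence bundle (6, 4), a share 0.5 of the remaining income goes to x_1: x_1* = 6 + 0.5·(M − 6p_1 − 4p_2)/p_1.
Discretionary income = 80 − 6·3 − 4·12.38 = 12.48; x_1* = 6 + 0.5·12.48/3 = 8.08.
At M' = 120: x_1* = 14.7467. Change: 14.7467 − 8.08 = 6.6667.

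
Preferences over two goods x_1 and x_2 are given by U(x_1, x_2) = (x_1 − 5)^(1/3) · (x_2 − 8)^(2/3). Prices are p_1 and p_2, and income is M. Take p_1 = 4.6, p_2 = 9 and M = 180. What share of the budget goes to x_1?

Let x_1' = x_1−5, x_2' = x_2−8. MRS = (1/2)·x_2'/x_1' = p_1/p_2.
Substituting into the budget: x_1* = 5 + 1/3·(M − 5·p_1 − 8·p_2)/p_1, and x_2* = 8 + 2/3·(…)/p_2.
Discretionary income = 180 − 5·4.6 − 8·9 = 85; x_1* = 5 + 1/3·85/4.6 = 11.1594; x_2* = 8 + 2/3·85/9 = 14.2963.
Expenditure on x_1: 4.6·11.1594 = 51.3333; share = 0.2852.

share on x_1 = 0.2852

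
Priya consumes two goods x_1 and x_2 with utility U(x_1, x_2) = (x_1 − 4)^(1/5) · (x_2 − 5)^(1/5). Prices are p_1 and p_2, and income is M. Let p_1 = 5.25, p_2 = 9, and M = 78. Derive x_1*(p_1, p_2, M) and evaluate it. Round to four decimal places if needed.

x_1* = 5.1429

Substituting into the budget: x_1* = 4 + 0.5·(M − 4·p_1 − 5·p_2)/p_1, and x_2* = 5 + 0.5·(…)/p_2.
Discretionary income = 78 − 4·5.25 − 5·9 = 12; x_1* = 4 + 0.5·12/5.25 = 5.1429.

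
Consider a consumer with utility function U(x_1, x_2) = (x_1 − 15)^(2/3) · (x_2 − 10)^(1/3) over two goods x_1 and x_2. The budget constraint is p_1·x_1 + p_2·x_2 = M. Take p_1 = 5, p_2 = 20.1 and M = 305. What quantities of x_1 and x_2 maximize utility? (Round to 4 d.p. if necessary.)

MRS = 2·(x_2−10)/(x_1−15). Tangency with p_1/p_2 gives x_2−10 = (1/2)·(p_1/p_2)·(x_1−15).
Substituting into the budget: x_1* = 15 + 2/3·(M − 15·p_1 − 10·p_2)/p_1, and x_2* = 10 + 1/3·(…)/p_2.
Discretionary income = 305 − 15·5 − 10·20.1 = 29; x_1* = 15 + 2/3·29/5 = 18.8667; x_2* = 10 + 1/3·29/20.1 = 10.4809.

x_1* = 18.8667, x_2* = 10.4809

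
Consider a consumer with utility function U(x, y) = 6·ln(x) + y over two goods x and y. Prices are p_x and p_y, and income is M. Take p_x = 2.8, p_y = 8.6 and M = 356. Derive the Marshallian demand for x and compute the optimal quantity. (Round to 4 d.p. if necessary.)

Set MRS = p_x/p_y: (6/x)/1 = p_x/p_y.
So x*(p_x,p_y) = 6·p_y/p_x, independent of income; and y* = (M − 6·p_y)/p_y.
At the given prices: x* = 6·8.6/2.8 = 18.4286.

x* = 18.4286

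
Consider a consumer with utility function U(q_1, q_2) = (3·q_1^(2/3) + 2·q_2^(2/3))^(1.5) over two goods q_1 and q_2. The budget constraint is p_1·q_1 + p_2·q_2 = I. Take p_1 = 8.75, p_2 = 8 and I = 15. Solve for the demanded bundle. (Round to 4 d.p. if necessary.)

q_1* = 1.2657, q_2* = 0.4907

Substitute q_2 = (q_2/q_1)·q_1 into the budget: q_1* = I/(p_1 + p_2·(q_2/q_1)).
Numerically q_2/q_1 = 0.387686, so q_1* = 15/(8.75 + 8·0.387686) = 1.2657 and q_2* = 0.387686·1.2657 = 0.4907.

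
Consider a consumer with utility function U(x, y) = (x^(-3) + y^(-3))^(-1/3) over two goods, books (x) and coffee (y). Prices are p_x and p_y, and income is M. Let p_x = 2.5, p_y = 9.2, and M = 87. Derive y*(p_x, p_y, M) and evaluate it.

y* = 6.8706

From the CES first-order condition, (y/x)^(4) = p_x/p_y.
Hence y/x = (p_x/p_y)^(1/(4)), i.e. raised to the 0.25 power.
Substitute y = (y/x)·x into the budget: x* = M/(p_x + p_y·(y/x)).
Numerically y/x = 0.722001, so x* = 87/(2.5 + 9.2·0.722001) = 9.5161 and y* = 0.722001·9.5161 = 6.8706.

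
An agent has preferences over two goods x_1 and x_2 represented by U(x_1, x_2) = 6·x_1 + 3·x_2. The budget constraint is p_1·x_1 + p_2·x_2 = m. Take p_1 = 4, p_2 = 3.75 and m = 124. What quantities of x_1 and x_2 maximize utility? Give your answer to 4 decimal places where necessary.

Linear utility — the consumer picks whichever good has higher MU/price: 6/4 = 1.5 vs 3/3.75 = 0.8.
x_1 gives more utility per dollar, so spend all income on x_1: x_1* = m/p_1, x_2* = 0.
Numerically: x_1* = 31, x_2* = 0.

x_1* = 31, x_2* = 0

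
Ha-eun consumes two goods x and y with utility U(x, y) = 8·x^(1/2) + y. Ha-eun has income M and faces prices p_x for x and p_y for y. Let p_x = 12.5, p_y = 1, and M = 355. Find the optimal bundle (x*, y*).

x* = 0.1024, y* = 353.72

Set MRS = p_x/p_y: 4·x^(−1/2) = p_x/p_y.
Thus x* = (4·p_y/p_x)² — independent of M — with the rest of income spent on y.
Plugging in: x* = (4·1/12.5)² = 0.1024, y* = 353.72.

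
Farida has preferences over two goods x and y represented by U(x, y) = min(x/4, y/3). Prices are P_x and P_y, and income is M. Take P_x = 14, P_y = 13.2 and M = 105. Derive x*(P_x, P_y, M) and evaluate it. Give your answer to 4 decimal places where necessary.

x* = 4.3933

Leontief preferences: the optimum is at the kink where x/4 = y/3, i.e. y = (3/4)·x.
Budget: P_x·x + P_y·(3/4)·x = M, so (4·P_x + 3·P_y)·x = 4·M.
Demand: x*(P_x,P_y,M) = 4·M/(4·P_x + 3·P_y), y* = 3·M/(4·P_x + 3·P_y).
Here 4·14 + 3·13.2 = 95.6, giving x* = 4.3933.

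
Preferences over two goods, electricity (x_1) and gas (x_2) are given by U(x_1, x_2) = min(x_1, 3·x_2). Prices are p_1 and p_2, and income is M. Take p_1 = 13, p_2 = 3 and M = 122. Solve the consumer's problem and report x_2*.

Leontief preferences: the optimum is at the kink where x_1/3 = x_2/1, i.e. x_2 = (1/3)·x_1.
Budget: p_1·x_1 + p_2·(1/3)·x_1 = M, so (3·p_1 + p_2)·x_1 = 3·M.
Demand: x_1*(p_1,p_2,M) = 3·M/(3·p_1 + p_2), x_2* = M/(3·p_1 + p_2).
Here 3·13 + 3 = 42, giving x_2* = 2.9048.

x_2* = 2.9048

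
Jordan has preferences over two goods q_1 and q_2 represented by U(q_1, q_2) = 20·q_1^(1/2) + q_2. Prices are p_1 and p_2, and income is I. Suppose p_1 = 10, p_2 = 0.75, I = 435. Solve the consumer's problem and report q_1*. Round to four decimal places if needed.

q_1* = 0.5625

MU_q_1 = 10/√q_1, MU_q_2 = 1. Tangency: 10/√q_1 = p_1/p_2.
Solve: √q_1 = 10·p_2/p_1, so q_1*(p_1,p_2) = (10·p_2/p_1)², and q_2* = (I − p_1·q_1*)/p_2.
Plugging in: q_1* = (10·0.75/10)² = 0.5625.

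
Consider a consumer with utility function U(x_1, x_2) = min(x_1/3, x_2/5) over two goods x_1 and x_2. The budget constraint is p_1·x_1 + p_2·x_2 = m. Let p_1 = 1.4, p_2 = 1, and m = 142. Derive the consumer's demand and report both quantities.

x_1* = 46.3043, x_2* = 77.1739

Here 3·1.4 + 5·1 = 9.2, giving x_1* = 46.3043 and x_2* = 77.1739.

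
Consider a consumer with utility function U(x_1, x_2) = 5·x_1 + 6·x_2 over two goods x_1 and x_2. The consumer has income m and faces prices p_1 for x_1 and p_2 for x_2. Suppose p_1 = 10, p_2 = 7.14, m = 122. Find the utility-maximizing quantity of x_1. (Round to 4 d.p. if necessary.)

x_2 gives more utility per dollar, so spend all income on x_2: x_2* = m/p_2, x_1* = 0.
Numerically: x_1* = 0, x_2* = 17.0868.

x_1* = 0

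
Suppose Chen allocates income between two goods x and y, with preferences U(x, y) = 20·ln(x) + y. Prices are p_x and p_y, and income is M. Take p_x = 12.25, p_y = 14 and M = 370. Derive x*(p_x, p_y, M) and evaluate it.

Set MRS = p_x/p_y: (20/x)/1 = p_x/p_y.
So x*(p_x,p_y) = 20·p_y/p_x, independent of income; and y* = (M − 20·p_y)/p_y.
At the given prices: x* = 20·14/12.25 = 22.8571.

x* = 22.8571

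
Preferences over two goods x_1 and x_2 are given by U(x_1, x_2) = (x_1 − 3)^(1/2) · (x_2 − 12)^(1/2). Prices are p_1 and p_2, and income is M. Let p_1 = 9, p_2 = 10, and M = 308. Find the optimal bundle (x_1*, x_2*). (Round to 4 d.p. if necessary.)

This is Cobb-Douglas in (x_1−3, x_2−12): tangency gives 0.5·p_2·(x_2−12) = 0.5·p_1·(x_1−3).
After buying the subsistence bundle (3, 12), a share 0.5 of the remaining income goes to x_1: x_1* = 3 + 0.5·(M − 3p_1 − 12p_2)/p_1.
Discretionary income = 308 − 3·9 − 12·10 = 161; x_1* = 3 + 0.5·161/9 = 11.9444; x_2* = 12 + 0.5·161/10 = 20.05.

x_1* = 11.9444, x_2* = 20.05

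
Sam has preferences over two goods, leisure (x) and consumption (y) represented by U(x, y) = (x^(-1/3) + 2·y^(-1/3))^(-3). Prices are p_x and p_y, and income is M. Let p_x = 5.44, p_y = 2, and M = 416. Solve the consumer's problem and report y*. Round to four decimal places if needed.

y* = 117.9401

MRS = MU_x/MU_y = (1/2)·(y/x)^(4/3). Set equal to p_x/p_y.
Hence y/x = (2·p_x/p_y)^(1/(4/3)), i.e. raised to the 0.75 power.
Substitute y = (y/x)·x into the budget: x* = M/(p_x + p_y·(y/x)).
Numerically y/x = 3.562043, so x* = 416/(5.44 + 2·3.562043) = 33.1102 and y* = 3.562043·33.1102 = 117.9401.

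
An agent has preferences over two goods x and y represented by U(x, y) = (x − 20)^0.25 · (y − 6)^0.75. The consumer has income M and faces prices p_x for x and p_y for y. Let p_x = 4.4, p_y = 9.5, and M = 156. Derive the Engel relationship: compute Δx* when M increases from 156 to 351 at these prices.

This is Cobb-Douglas in (x−20, y−6): tangency gives 0.25·p_y·(y−6) = 0.75·p_x·(x−20).
After buying the subsistence bundle (20, 6), a share 0.25 of the remaining income goes to x: x* = 20 + 0.25·(M − 20p_x − 6p_y)/p_x.
Discretionary income = 156 − 20·4.4 − 6·9.5 = 11; x* = 20 + 0.25·11/4.4 = 20.625.
At M' = 351: x* = 31.7045. Change: 31.7045 − 20.625 = 11.0795.

Δx* = 11.0795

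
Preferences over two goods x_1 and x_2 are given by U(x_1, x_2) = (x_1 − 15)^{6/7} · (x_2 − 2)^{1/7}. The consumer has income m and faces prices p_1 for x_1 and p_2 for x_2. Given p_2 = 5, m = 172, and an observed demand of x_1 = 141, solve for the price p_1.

p_1 = 1

This is Cobb-Douglas in (x_1−15, x_2−2): tangency gives 6/7·p_2·(x_2−2) = 1/7·p_1·(x_1−15).
Substituting into the budget: x_1* = 15 + 6/7·(m − 15·p_1 − 2·p_2)/p_1, and x_2* = 2 + 1/7·(…)/p_2.
Set x_1* = 141 in the demand function and solve for p_1: p_1 = 1.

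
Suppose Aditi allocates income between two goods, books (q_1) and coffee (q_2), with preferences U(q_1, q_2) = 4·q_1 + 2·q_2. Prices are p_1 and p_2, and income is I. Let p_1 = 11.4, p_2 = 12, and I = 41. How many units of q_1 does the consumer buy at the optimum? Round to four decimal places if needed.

Linear utility — the consumer picks whichever good has higher MU/price: 4/11.4 = 0.3509 vs 2/12 = 0.1667.
q_1 gives more utility per dollar, so spend all income on q_1: q_1* = I/p_1, q_2* = 0.
Numerically: q_1* = 3.5965, q_2* = 0.

q_1* = 3.5965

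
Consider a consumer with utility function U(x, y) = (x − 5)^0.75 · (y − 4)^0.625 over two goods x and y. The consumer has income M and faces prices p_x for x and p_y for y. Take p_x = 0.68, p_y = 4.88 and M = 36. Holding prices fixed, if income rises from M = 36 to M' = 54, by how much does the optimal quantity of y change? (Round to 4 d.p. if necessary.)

Δy* = 1.6766

Let x' = x−5, y' = y−4. MRS = (6/5)·y'/x' = p_x/p_y.
After buying the subsistence bundle (5, 4), a share 6/11 of the remaining income goes to x: x* = 5 + 6/11·(M − 5p_x − 4p_y)/p_x.
Discretionary income = 36 − 5·0.68 − 4·4.88 = 13.08; y* = 4 + 5/11·13.08/4.88 = 5.2183.
At M' = 54: y* = 6.8949. Change: 6.8949 − 5.2183 = 1.6766.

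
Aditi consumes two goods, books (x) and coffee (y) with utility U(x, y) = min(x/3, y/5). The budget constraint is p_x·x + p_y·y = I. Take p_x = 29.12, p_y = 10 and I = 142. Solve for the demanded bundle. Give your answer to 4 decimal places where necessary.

x* = 3.1013, y* = 5.1689

With perfect complements, no substitution: consume in ratio x:y = 3:5.
Budget: p_x·x + p_y·(5/3)·x = I, so (3·p_x + 5·p_y)·x = 3·I.
Demand: x*(p_x,p_y,I) = 3·I/(3·p_x + 5·p_y), y* = 5·I/(3·p_x + 5·p_y).
Here 3·29.12 + 5·10 = 137.36, giving x* = 3.1013 and y* = 5.1689.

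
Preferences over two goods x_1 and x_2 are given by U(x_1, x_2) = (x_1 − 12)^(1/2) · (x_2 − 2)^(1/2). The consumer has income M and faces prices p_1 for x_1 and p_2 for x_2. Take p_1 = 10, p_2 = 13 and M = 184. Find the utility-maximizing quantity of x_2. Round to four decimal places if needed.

This is Cobb-Douglas in (x_1−12, x_2−2): tangency gives 0.5·p_2·(x_2−2) = 0.5·p_1·(x_1−12).
Substituting into the budget: x_1* = 12 + 0.5·(M − 12·p_1 − 2·p_2)/p_1, and x_2* = 2 + 0.5·(…)/p_2.
Discretionary income = 184 − 12·10 − 2·13 = 38; x_2* = 2 + 0.5·38/13 = 3.4615.

x_2* = 3.4615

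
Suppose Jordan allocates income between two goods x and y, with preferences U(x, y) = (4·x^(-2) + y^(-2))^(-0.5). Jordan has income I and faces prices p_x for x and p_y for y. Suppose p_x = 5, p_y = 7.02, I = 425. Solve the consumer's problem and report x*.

From the CES first-order condition, 4·(y/x)^(3) = p_x/p_y.
Hence y/x = ((1/4)·p_x/p_y)^(1/(3)), i.e. raised to the 1/3 power.
Substitute y = (y/x)·x into the budget: x* = I/(p_x + p_y·(y/x)).
Numerically y/x = 0.562589, so x* = 425/(5 + 7.02·0.562589) = 47.4894.

x* = 47.4894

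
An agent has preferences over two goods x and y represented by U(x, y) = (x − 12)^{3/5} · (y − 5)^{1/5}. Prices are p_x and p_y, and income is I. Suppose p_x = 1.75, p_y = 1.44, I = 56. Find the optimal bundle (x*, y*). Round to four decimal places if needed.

x* = 23.9143, y* = 9.8264

This is Cobb-Douglas in (x−12, y−5): tangency gives 0.6·p_y·(y−5) = 0.2·p_x·(x−12).
After buying the subsistence bundle (12, 5), a share 0.75 of the remaining income goes to x: x* = 12 + 0.75·(I − 12p_x − 5p_y)/p_x.
Discretionary income = 56 − 12·1.75 − 5·1.44 = 27.8; x* = 12 + 0.75·27.8/1.75 = 23.9143; y* = 5 + 0.25·27.8/1.44 = 9.8264.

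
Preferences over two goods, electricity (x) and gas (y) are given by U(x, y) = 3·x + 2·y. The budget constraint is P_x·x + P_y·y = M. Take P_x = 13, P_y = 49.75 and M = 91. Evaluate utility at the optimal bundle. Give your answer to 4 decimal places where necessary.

Linear utility — the consumer picks whichever good has higher MU/price: 3/13 = 0.2308 vs 2/49.75 = 0.0402.
x gives more utility per dollar, so spend all income on x: x* = M/P_x, y* = 0.
Numerically: x* = 7, y* = 0.
Utility at the optimum: U(7, 0) = 21.

V = 21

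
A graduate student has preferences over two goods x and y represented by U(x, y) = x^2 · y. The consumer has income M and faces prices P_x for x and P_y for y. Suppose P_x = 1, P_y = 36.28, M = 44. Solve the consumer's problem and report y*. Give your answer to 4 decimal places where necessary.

MU_x/MU_y = (2·y)/(x); tangency sets this equal to P_x/P_y.
So 2·P_y·y = P_x·x; combined with the budget, a share 2/3 of income goes to x.
Demand: x*(P_x,P_y,M) = 2/3·M/P_x and y* = 1/3·M/P_y.
At P_x=1, P_y=36.28, M=44: y* = 1/3·44/36.28 = 0.4043.

y* = 0.4043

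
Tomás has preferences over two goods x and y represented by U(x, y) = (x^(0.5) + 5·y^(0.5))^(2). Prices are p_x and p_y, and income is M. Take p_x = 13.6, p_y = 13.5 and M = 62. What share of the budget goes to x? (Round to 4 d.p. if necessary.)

share on x = 0.0382

From the CES first-order condition, (1/5)·(y/x)^(0.5) = p_x/p_y.
Solve for the ratio: y/x = [5·p_x/p_y]^(2).
Substitute y = (y/x)·x into the budget: x* = M/(p_x + p_y·(y/x)).
Numerically y/x = 25.371742, so x* = 62/(13.6 + 13.5·25.371742) = 0.1741 and y* = 25.371742·0.1741 = 4.4172.
Expenditure on x: 13.6·0.1741 = 2.3678; share = 0.0382.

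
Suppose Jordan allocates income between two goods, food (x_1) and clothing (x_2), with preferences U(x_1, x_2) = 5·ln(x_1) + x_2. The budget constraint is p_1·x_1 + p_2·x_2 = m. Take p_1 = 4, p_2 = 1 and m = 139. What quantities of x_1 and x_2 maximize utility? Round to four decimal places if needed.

MU_x_1 = 5/x_1, MU_x_2 = 1. Tangency: 5/x_1 = p_1/p_2.
So x_1*(p_1,p_2) = 5·p_2/p_1, independent of income; and x_2* = (m − 5·p_2)/p_2.
At the given prices: x_1* = 5·1/4 = 1.25, and x_2* = 134.

x_1* = 1.25, x_2* = 134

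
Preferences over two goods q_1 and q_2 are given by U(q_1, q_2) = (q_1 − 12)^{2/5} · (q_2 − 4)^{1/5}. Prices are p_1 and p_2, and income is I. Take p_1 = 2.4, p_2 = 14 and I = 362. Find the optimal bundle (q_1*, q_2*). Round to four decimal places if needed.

q_1* = 89, q_2* = 10.6

MRS = 2·(q_2−4)/(q_1−12). Tangency with p_1/p_2 gives q_2−4 = (1/2)·(p_1/p_2)·(q_1−12).
Substituting into the budget: q_1* = 12 + 2/3·(I − 12·p_1 − 4·p_2)/p_1, and q_2* = 4 + 1/3·(…)/p_2.
Discretionary income = 362 − 12·2.4 − 4·14 = 277.2; q_1* = 12 + 2/3·277.2/2.4 = 89; q_2* = 4 + 1/3·277.2/14 = 10.6.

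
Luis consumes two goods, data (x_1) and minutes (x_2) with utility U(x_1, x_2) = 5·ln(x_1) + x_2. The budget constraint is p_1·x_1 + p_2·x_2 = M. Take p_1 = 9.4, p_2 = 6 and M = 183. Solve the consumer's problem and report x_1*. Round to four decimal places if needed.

x_1* = 3.1915

So x_1*(p_1,p_2) = 5·p_2/p_1, independent of income; and x_2* = (M − 5·p_2)/p_2.
At the given prices: x_1* = 5·6/9.4 = 3.1915.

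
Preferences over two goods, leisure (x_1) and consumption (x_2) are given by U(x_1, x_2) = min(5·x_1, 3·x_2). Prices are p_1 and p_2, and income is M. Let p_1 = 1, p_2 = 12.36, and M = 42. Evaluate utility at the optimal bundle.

With perfect complements, no substitution: consume in ratio x_1:x_2 = 3:5.
Budget: p_1·x_1 + p_2·(5/3)·x_1 = M, so (3·p_1 + 5·p_2)·x_1 = 3·M.
Demand: x_1*(p_1,p_2,M) = 3·M/(3·p_1 + 5·p_2), x_2* = 5·M/(3·p_1 + 5·p_2).
Here 3·1 + 5·12.36 = 64.8, giving x_1* = 1.9444 and x_2* = 3.2407.
Utility at the optimum: U(1.9444, 3.2407) = 9.7222.

V = 9.7222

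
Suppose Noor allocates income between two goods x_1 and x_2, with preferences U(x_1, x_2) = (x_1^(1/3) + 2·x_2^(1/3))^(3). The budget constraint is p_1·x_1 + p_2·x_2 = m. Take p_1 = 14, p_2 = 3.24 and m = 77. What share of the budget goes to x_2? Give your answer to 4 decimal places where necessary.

From the CES first-order condition, (1/2)·(x_2/x_1)^(2/3) = p_1/p_2.
Solve for the ratio: x_2/x_1 = [2·p_1/p_2]^(1.5).
Substitute x_2 = (x_2/x_1)·x_1 into the budget: x_1* = m/(p_1 + p_2·(x_2/x_1)).
Numerically x_2/x_1 = 25.405019, so x_1* = 77/(14 + 3.24·25.405019) = 0.7995 and x_2* = 25.405019·0.7995 = 20.3109.
Expenditure on x_2: 3.24·20.3109 = 65.8072; share = 0.8546.

share on x_2 = 0.8546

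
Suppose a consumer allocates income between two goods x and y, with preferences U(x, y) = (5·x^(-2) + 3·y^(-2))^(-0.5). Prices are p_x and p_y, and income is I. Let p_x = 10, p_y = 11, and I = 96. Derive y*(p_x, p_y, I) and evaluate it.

y* = 4.131

MRS = MU_x/MU_y = (5/3)·(y/x)^(3). Set equal to p_x/p_y.
Hence y/x = ((3/5)·p_x/p_y)^(1/(3)), i.e. raised to the 1/3 power.
Substitute y = (y/x)·x into the budget: x* = I/(p_x + p_y·(y/x)).
Numerically y/x = 0.817058, so x* = 96/(10 + 11·0.817058) = 5.0559 and y* = 0.817058·5.0559 = 4.131.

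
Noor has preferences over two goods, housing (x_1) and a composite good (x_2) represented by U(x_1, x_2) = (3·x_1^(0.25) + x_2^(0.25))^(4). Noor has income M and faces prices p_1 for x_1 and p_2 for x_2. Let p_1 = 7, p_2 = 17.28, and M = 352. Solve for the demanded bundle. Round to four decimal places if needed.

MU_x_1 ∝ 3·x_1^(-0.75), MU_x_2 ∝ x_2^(-0.75), so MRS = 3·(x_2/x_1)^(0.75) = p_1/p_2.
Hence x_2/x_1 = ((1/3)·p_1/p_2)^(1/(0.75)), i.e. raised to the 4/3 power.
With the ratio pinned down, the budget gives x_1* = M/(p_1 + p_2·(x_2/x_1)) and x_2* = (x_2/x_1)·x_1*.
Numerically x_2/x_1 = 0.069275, so x_1* = 352/(7 + 17.28·0.069275) = 42.9422 and x_2* = 0.069275·42.9422 = 2.9748.

x_1* = 42.9422, x_2* = 2.9748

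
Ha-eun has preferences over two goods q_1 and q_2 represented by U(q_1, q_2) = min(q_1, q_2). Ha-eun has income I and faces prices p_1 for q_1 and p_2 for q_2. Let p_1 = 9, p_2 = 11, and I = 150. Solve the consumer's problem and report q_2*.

Leontief preferences: the optimum is at the kink where q_1/1 = q_2/1, i.e. q_2 = q_1.
Budget: p_1·q_1 + p_2·q_1 = I, so (p_1 + p_2)·q_1 = I.
Demand: q_1*(p_1,p_2,I) = I/(p_1 + p_2), q_2* = I/(p_1 + p_2).
Here 9 + 11 = 20, giving q_2* = 7.5.

q_2* = 7.5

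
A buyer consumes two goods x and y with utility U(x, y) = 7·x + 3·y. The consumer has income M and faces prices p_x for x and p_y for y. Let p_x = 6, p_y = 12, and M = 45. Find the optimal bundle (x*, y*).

x* = 7.5, y* = 0

Numerically: x* = 7.5, y* = 0.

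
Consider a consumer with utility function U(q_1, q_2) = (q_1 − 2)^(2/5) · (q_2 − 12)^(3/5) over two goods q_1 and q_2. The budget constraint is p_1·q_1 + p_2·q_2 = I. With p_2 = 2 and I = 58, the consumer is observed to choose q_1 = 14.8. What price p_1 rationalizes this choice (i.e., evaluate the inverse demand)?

This is Cobb-Douglas in (q_1−2, q_2−12): tangency gives 0.4·p_2·(q_2−12) = 0.6·p_1·(q_1−2).
After buying the subsistence bundle (2, 12), a share 0.4 of the remaining income goes to q_1: q_1* = 2 + 0.4·(I − 2p_1 − 12p_2)/p_1.
Set q_1* = 14.8 in the demand function and solve for p_1: p_1 = 1.

p_1 = 1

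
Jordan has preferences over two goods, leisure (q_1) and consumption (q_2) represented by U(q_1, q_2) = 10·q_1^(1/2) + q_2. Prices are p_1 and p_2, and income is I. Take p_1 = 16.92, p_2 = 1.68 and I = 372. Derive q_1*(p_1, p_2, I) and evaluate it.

MU_q_1 = 5/√q_1, MU_q_2 = 1. Tangency: 5/√q_1 = p_1/p_2.
Solve: √q_1 = 5·p_2/p_1, so q_1*(p_1,p_2) = (5·p_2/p_1)², and q_2* = (I − p_1·q_1*)/p_2.
Plugging in: q_1* = (5·1.68/16.92)² = 0.2465.

q_1* = 0.2465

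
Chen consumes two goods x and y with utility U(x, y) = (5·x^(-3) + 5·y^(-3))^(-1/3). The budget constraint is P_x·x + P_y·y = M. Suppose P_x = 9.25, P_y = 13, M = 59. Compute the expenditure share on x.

share on x = 0.4365

MRS = MU_x/MU_y = (y/x)^(4). Set equal to P_x/P_y.
Solve for the ratio: y/x = [P_x/P_y]^(0.25).
With the ratio pinned down, the budget gives x* = M/(P_x + P_y·(y/x)) and y* = (y/x)·x*.
Numerically y/x = 0.918437, so x* = 59/(9.25 + 13·0.918437) = 2.7844 and y* = 0.918437·2.7844 = 2.5573.
Expenditure on x: 9.25·2.7844 = 25.7555; share = 0.4365.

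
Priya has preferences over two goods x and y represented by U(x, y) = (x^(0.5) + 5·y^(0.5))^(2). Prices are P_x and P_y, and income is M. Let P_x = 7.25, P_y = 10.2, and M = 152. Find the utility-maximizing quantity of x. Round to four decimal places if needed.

x* = 1.117

From the CES first-order condition, (1/5)·(y/x)^(0.5) = P_x/P_y.
Hence y/x = (5·P_x/P_y)^(1/(0.5)), i.e. raised to the 2 power.
Substitute y = (y/x)·x into the budget: x* = M/(P_x + P_y·(y/x)).
Numerically y/x = 12.630359, so x* = 152/(7.25 + 10.2·12.630359) = 1.117.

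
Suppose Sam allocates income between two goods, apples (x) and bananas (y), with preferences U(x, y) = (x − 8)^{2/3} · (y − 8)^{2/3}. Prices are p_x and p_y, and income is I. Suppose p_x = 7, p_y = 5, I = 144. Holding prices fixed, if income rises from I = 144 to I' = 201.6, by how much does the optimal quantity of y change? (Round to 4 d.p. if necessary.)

Δy* = 5.76

This is Cobb-Douglas in (x−8, y−8): tangency gives 2/3·p_y·(y−8) = 2/3·p_x·(x−8).
Substituting into the budget: x* = 8 + 0.5·(I − 8·p_x − 8·p_y)/p_x, and y* = 8 + 0.5·(…)/p_y.
Discretionary income = 144 − 8·7 − 8·5 = 48; y* = 8 + 0.5·48/5 = 12.8.
At I' = 201.6: y* = 18.56. Change: 18.56 − 12.8 = 5.76.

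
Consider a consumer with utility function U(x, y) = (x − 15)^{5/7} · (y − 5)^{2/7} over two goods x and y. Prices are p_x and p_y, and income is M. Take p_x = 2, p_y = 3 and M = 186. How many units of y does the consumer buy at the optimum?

y* = 18.4286

This is Cobb-Douglas in (x−15, y−5): tangency gives 5/7·p_y·(y−5) = 2/7·p_x·(x−15).
Substituting into the budget: x* = 15 + 5/7·(M − 15·p_x − 5·p_y)/p_x, and y* = 5 + 2/7·(…)/p_y.
Discretionary income = 186 − 15·2 − 5·3 = 141; y* = 5 + 2/7·141/3 = 18.4286.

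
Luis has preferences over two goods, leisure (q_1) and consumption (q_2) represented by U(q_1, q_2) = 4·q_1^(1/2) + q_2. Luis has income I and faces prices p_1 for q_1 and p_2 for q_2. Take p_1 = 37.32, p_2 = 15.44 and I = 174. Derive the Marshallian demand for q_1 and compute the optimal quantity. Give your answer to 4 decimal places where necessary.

q_1* = 0.6847

Utility is quasi-linear in q_2; the FOC for q_1 is 2/√q_1 = p_1/p_2.
Thus q_1* = (2·p_2/p_1)² — independent of I — with the rest of income spent on q_2.
Plugging in: q_1* = (2·15.44/37.32)² = 0.6847.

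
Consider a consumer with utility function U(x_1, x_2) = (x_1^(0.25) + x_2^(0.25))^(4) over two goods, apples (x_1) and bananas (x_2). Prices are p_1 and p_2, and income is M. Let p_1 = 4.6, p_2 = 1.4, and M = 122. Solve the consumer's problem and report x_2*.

x_2* = 52.0986

MRS = MU_x_1/MU_x_2 = (x_2/x_1)^(0.75). Set equal to p_1/p_2.
Hence x_2/x_1 = (p_1/p_2)^(1/(0.75)), i.e. raised to the 4/3 power.
Substitute x_2 = (x_2/x_1)·x_1 into the budget: x_1* = M/(p_1 + p_2·(x_2/x_1)).
Numerically x_2/x_1 = 4.884721, so x_1* = 122/(4.6 + 1.4·4.884721) = 10.6656 and x_2* = 4.884721·10.6656 = 52.0986.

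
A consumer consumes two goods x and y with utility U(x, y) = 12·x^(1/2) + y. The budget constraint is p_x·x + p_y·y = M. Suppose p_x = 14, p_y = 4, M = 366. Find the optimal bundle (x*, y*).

MU_x = 6/√x, MU_y = 1. Tangency: 6/√x = p_x/p_y.
Solve: √x = 6·p_y/p_x, so x*(p_x,p_y) = (6·p_y/p_x)², and y* = (M − p_x·x*)/p_y.
Plugging in: x* = (6·4/14)² = 2.9388, y* = 81.2143.

x* = 2.9388, y* = 81.2143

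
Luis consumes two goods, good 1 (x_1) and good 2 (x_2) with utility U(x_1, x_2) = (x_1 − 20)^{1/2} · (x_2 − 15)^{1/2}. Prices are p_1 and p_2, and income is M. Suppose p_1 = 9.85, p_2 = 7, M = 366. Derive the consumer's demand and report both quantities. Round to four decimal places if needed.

x_1* = 23.2487, x_2* = 19.5714

This is Cobb-Douglas in (x_1−20, x_2−15): tangency gives 0.5·p_2·(x_2−15) = 0.5·p_1·(x_1−20).
Substituting into the budget: x_1* = 20 + 0.5·(M − 20·p_1 − 15·p_2)/p_1, and x_2* = 15 + 0.5·(…)/p_2.
Discretionary income = 366 − 20·9.85 − 15·7 = 64; x_1* = 20 + 0.5·64/9.85 = 23.2487; x_2* = 15 + 0.5·64/7 = 19.5714.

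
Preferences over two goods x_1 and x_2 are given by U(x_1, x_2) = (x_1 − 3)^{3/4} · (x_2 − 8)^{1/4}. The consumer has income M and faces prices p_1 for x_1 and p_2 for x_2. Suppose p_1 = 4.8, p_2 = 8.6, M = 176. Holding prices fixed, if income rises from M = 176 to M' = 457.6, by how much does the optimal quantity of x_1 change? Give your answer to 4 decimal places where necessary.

MRS = 3·(x_2−8)/(x_1−3). Tangency with p_1/p_2 gives x_2−8 = (1/3)·(p_1/p_2)·(x_1−3).
After buying the subsistence bundle (3, 8), a share 0.75 of the remaining income goes to x_1: x_1* = 3 + 0.75·(M − 3p_1 − 8p_2)/p_1.
Discretionary income = 176 − 3·4.8 − 8·8.6 = 92.8; x_1* = 3 + 0.75·92.8/4.8 = 17.5.
At M' = 457.6: x_1* = 61.5. Change: 61.5 − 17.5 = 44.

Δx_1* = 44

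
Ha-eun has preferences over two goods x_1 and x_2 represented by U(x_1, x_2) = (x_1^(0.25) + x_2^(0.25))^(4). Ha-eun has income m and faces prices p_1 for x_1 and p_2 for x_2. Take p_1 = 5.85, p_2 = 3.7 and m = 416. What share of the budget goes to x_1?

MRS = MU_x_1/MU_x_2 = (x_2/x_1)^(0.75). Set equal to p_1/p_2.
Hence x_2/x_1 = (p_1/p_2)^(1/(0.75)), i.e. raised to the 4/3 power.
Substitute x_2 = (x_2/x_1)·x_1 into the budget: x_1* = m/(p_1 + p_2·(x_2/x_1)).
Numerically x_2/x_1 = 1.841926, so x_1* = 416/(5.85 + 3.7·1.841926) = 32.8461 and x_2* = 1.841926·32.8461 = 60.5001.
Expenditure on x_1: 5.85·32.8461 = 192.1497; share = 0.4619.

share on x_1 = 0.4619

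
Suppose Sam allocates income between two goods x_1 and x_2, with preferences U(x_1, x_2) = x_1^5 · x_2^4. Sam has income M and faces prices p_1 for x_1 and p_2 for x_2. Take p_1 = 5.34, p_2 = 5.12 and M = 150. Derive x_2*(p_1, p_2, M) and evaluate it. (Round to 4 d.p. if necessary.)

x_2* = 13.0208

The MRS is (5/4)·x_2/x_1. Set MRS = p_1/p_2.
So 5·p_2·x_2 = 4·p_1·x_1; combined with the budget, a share 5/9 of income goes to x_1.
Demand: x_1*(p_1,p_2,M) = 5/9·M/p_1 and x_2* = 4/9·M/p_2.
At p_1=5.34, p_2=5.12, M=150: x_2* = 4/9·150/5.12 = 13.0208.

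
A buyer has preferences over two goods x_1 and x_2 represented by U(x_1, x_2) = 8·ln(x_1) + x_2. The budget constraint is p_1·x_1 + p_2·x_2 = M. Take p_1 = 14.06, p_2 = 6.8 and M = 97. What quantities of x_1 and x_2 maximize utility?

So x_1*(p_1,p_2) = 8·p_2/p_1, independent of income; and x_2* = (M − 8·p_2)/p_2.
At the given prices: x_1* = 8·6.8/14.06 = 3.8691, and x_2* = 6.2647.

x_1* = 3.8691, x_2* = 6.2647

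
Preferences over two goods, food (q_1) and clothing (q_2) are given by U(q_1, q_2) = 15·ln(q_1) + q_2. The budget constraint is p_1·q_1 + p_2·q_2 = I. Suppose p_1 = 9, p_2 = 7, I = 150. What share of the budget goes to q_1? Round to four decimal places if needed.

Set MRS = p_1/p_2: (15/q_1)/1 = p_1/p_2.
So q_1*(p_1,p_2) = 15·p_2/p_1, independent of income; and q_2* = (I − 15·p_2)/p_2.
At the given prices: q_1* = 15·7/9 = 11.6667, and q_2* = 6.4286.
Expenditure on q_1: 9·11.6667 = 105; share = 0.7.

share on q_1 = 0.7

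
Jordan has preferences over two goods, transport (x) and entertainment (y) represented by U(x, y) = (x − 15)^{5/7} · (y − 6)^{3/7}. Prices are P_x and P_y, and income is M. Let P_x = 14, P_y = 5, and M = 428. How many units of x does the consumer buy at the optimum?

Let x' = x−15, y' = y−6. MRS = (5/3)·y'/x' = P_x/P_y.
Substituting into the budget: x* = 15 + 0.625·(M − 15·P_x − 6·P_y)/P_x, and y* = 6 + 0.375·(…)/P_y.
Discretionary income = 428 − 15·14 − 6·5 = 188; x* = 15 + 0.625·188/14 = 23.3929.

x* = 23.3929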